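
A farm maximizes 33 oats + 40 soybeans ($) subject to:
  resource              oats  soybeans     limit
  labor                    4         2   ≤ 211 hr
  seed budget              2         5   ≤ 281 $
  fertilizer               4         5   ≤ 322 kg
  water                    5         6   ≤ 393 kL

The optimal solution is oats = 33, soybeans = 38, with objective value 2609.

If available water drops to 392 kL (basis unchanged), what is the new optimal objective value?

Check each constraint at x*: labor 208/211 (slack 3); seed budget 256/281 (slack 25); fertilizer 322/322 (tight); water 393/393 (tight).
Since labor, seed budget are not tight, their duals are 0.
The binding rows give the dual system: 4·y_fertilizer + 5·y_water = 33 and 5·y_fertilizer + 6·y_water = 40.
Solving: y_fertilizer = 2, y_water = 5.
Δz = y_water·Δb = 5 × (-1) = -5, so new z* = 2609 − 5 = 2604.

2604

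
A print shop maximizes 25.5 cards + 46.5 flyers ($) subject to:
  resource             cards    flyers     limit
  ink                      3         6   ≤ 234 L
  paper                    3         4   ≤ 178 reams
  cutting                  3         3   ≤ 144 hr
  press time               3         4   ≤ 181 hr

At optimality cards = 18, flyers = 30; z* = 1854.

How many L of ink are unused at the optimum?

ink used = 3·18 + 6·30 = 234; slack = 234 − 234 = 0.

0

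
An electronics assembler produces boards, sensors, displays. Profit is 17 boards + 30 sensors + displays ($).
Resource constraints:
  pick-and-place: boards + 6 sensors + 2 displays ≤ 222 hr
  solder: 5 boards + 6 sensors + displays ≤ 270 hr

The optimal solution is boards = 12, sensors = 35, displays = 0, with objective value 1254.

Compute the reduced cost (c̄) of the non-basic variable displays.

-6

At the optimum: pick-and-place uses 222 of 222 (binding); solder uses 270 of 270 (binding).
From A_Bᵀ y = c: 1·y_pick-and-place + 5·y_solder = 17; 6·y_pick-and-place + 6·y_solder = 30.
→ y_pick-and-place = 2 and y_solder = 3.
Reduced cost of displays: c₃ − yᵀa₃ = 1 − (2·2 + 3·1) = 1 − 7 = -6.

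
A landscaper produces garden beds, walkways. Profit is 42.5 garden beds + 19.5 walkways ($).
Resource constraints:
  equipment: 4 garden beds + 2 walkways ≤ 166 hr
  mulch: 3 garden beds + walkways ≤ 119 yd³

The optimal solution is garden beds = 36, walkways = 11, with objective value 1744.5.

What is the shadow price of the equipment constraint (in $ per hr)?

8

At the optimum: equipment uses 166 of 166 (binding); mulch uses 119 of 119 (binding).
From A_Bᵀ y = c: 4·y_equipment + 3·y_mulch = 42.5; 2·y_equipment + 1·y_mulch = 19.5.
→ y_equipment = 8 and y_mulch = 3.5.
Shadow price of equipment = 8.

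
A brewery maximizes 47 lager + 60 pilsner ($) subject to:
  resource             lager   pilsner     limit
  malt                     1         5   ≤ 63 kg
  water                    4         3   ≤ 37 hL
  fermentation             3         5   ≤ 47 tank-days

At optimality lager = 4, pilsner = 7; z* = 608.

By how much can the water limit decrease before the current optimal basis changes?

8.8

Binding constraints: water, fermentation. The basis is B = [[4,3],[3,5]] with det 11.
Per unit decrease in water, x* moves by d = (-0.4545, 0.2727).
The basis stays optimal until lager reaches 0; allowable decrease = 8.8 hL.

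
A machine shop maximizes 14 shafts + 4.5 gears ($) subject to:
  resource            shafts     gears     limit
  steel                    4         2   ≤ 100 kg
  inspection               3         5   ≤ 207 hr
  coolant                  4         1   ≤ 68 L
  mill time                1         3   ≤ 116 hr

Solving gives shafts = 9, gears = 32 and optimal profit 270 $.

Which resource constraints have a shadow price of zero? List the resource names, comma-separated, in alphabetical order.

steel: 100/100 (binding)
inspection: 187/207 (slack 20)
coolant: 68/68 (binding)
mill time: 105/116 (slack 11)
By complementary slackness, a constraint with positive slack has shadow price 0 → inspection, mill time.

inspection, mill time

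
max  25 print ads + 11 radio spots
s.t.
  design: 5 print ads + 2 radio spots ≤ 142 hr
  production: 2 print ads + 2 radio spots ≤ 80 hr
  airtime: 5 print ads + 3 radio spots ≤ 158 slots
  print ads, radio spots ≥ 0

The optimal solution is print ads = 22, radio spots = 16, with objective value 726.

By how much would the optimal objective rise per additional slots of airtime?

Check each constraint at x*: design 142/142 (tight); production 76/80 (slack 4); airtime 158/158 (tight).
Slack constraints have shadow price 0 (complementary slackness).
The binding rows give the dual system: 5·y_design + 5·y_airtime = 25 and 2·y_design + 3·y_airtime = 11.
This yields shadow prices y_design = 4, y_airtime = 1.
Shadow price of airtime = 1.

1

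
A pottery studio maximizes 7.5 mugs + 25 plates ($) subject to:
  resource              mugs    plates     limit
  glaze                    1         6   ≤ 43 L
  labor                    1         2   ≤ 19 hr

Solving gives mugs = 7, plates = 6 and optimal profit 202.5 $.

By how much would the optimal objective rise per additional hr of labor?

Check each constraint at x*: glaze 43/43 (tight); labor 19/19 (tight).
From A_Bᵀ y = c: 1·y_glaze + 1·y_labor = 7.5; 6·y_glaze + 2·y_labor = 25.
This yields shadow prices y_glaze = 2.5, y_labor = 5.
Shadow price of labor = 5.

5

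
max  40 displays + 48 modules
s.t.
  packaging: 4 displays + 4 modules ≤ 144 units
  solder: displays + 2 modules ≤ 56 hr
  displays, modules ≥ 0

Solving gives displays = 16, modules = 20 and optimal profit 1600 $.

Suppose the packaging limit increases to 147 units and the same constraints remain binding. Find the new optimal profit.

1624

At the optimum: packaging uses 144 of 144 (binding); solder uses 56 of 56 (binding).
Dual feasibility on the basic columns requires 4·y_packaging + 1·y_solder = 40, 4·y_packaging + 2·y_solder = 48.
→ y_packaging = 8 and y_solder = 8.
Δz = y_packaging·Δb = 8 × (3) = 24, so new z* = 1600 + 24 = 1624.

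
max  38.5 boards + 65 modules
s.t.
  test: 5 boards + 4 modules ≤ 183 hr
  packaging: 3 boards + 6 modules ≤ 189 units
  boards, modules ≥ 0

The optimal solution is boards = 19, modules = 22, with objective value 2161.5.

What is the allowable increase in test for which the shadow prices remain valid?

132

Binding constraints: test, packaging. The basis is B = [[5,4],[3,6]] with det 18.
Per unit increase in test, x* moves by d = (0.3333, -0.1667).
The basis stays optimal until modules reaches 0; allowable increase = 132 hr.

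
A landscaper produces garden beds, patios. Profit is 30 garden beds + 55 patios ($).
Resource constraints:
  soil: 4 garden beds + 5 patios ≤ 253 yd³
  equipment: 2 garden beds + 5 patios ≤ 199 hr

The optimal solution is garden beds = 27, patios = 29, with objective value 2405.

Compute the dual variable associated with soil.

Check each constraint at x*: soil 253/253 (tight); equipment 199/199 (tight).
The binding rows give the dual system: 4·y_soil + 2·y_equipment = 30 and 5·y_soil + 5·y_equipment = 55.
This yields shadow prices y_soil = 4, y_equipment = 7.
Shadow price of soil = 4.

4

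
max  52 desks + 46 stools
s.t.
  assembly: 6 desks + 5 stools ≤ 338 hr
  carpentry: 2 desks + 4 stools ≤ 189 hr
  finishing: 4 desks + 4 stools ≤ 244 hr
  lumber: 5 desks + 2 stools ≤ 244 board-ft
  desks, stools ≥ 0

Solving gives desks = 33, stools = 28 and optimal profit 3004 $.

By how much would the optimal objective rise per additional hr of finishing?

4

Binding: assembly and finishing. Non-binding: carpentry (11 unused), lumber (23 unused).
By complementary slackness, y = 0 for the non-binding constraints.
The binding rows give the dual system: 6·y_assembly + 4·y_finishing = 52 and 5·y_assembly + 4·y_finishing = 46.
Solving: y_assembly = 6, y_finishing = 4.
Shadow price of finishing = 4.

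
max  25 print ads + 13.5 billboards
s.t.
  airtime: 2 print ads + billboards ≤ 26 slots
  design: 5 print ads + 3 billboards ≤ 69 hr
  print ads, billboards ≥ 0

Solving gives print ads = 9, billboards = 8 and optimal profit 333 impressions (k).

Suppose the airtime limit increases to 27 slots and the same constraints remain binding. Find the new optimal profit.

340.5

Both airtime and design are binding at x*.
From A_Bᵀ y = c: 2·y_airtime + 5·y_design = 25; 1·y_airtime + 3·y_design = 13.5.
This yields shadow prices y_airtime = 7.5, y_design = 2.
Δz = y_airtime·Δb = 7.5 × (1) = 7.5, so new z* = 333 + 7.5 = 340.5.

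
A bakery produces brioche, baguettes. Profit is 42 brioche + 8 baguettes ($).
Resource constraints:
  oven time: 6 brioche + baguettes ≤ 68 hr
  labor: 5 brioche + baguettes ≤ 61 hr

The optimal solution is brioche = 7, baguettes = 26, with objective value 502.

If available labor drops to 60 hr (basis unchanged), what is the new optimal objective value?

496

Check each constraint at x*: oven time 68/68 (tight); labor 61/61 (tight).
The binding rows give the dual system: 6·y_oven time + 5·y_labor = 42 and 1·y_oven time + 1·y_labor = 8.
→ y_oven time = 2 and y_labor = 6.
Δz = y_labor·Δb = 6 × (-1) = -6, so new z* = 502 − 6 = 496.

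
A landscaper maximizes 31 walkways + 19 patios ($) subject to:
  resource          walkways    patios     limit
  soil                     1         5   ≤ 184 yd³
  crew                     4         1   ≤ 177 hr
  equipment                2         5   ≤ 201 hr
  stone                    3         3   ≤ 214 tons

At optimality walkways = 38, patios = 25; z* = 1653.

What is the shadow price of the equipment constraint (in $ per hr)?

Check each constraint at x*: soil 163/184 (slack 21); crew 177/177 (tight); equipment 201/201 (tight); stone 189/214 (slack 25).
Slack constraints have shadow price 0 (complementary slackness).
The binding rows give the dual system: 4·y_crew + 2·y_equipment = 31 and 1·y_crew + 5·y_equipment = 19.
Solving: y_crew = 6.5, y_equipment = 2.5.
Shadow price of equipment = 2.5.

2.5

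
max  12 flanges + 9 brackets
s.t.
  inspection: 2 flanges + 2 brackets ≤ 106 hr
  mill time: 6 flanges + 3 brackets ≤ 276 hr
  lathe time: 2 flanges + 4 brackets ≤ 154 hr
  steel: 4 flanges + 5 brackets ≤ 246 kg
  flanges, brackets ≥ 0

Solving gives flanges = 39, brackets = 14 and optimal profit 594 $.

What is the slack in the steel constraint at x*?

20

steel used = 4·39 + 5·14 = 226; slack = 246 − 226 = 20.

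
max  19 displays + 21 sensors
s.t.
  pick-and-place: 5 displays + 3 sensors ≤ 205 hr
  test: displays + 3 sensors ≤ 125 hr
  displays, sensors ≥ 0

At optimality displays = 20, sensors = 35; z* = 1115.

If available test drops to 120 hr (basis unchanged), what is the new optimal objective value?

1095

At the optimum: pick-and-place uses 205 of 205 (binding); test uses 125 of 125 (binding).
The binding rows give the dual system: 5·y_pick-and-place + 1·y_test = 19 and 3·y_pick-and-place + 3·y_test = 21.
This yields shadow prices y_pick-and-place = 3, y_test = 4.
Δz = y_test·Δb = 4 × (-5) = -20, so new z* = 1115 − 20 = 1095.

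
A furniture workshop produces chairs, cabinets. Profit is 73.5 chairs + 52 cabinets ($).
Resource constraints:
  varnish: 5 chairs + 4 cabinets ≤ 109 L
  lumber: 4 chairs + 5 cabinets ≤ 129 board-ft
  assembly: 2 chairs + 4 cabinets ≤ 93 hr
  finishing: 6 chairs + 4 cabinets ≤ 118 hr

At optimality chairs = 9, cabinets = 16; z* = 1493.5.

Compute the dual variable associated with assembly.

At the optimum: varnish uses 109 of 109 (binding); lumber uses 116 of 129 (slack = 13); assembly uses 82 of 93 (slack = 11); finishing uses 118 of 118 (binding).
By complementary slackness, y = 0 for the non-binding constraints.
The binding rows give the dual system: 5·y_varnish + 6·y_finishing = 73.5 and 4·y_varnish + 4·y_finishing = 52.
→ y_varnish = 4.5 and y_finishing = 8.5.
Shadow price of assembly = 0.

0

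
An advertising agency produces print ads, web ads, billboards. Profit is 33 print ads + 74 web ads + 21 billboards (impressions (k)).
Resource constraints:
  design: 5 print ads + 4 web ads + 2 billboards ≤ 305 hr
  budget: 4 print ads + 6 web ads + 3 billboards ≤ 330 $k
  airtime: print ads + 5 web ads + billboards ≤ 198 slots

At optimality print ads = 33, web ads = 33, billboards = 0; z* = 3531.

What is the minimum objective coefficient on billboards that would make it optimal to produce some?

Check each constraint at x*: design 297/305 (slack 8); budget 330/330 (tight); airtime 198/198 (tight).
Slack constraints have shadow price 0 (complementary slackness).
The binding rows give the dual system: 4·y_budget + 1·y_airtime = 33 and 6·y_budget + 5·y_airtime = 74.
This yields shadow prices y_budget = 6.5, y_airtime = 7.
billboards enters the basis when its profit ≥ yᵀa₃ = 6.5·3 + 7·1 = 26.5.

26.5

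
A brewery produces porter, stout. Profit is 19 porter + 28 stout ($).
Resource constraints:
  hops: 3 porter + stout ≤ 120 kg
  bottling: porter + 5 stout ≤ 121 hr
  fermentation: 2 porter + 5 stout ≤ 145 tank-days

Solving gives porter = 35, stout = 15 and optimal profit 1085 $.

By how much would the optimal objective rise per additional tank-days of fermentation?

At the optimum: hops uses 120 of 120 (binding); bottling uses 110 of 121 (slack = 11); fermentation uses 145 of 145 (binding).
Slack constraints have shadow price 0 (complementary slackness).
From A_Bᵀ y = c: 3·y_hops + 2·y_fermentation = 19; 1·y_hops + 5·y_fermentation = 28.
→ y_hops = 3 and y_fermentation = 5.
Shadow price of fermentation = 5.

5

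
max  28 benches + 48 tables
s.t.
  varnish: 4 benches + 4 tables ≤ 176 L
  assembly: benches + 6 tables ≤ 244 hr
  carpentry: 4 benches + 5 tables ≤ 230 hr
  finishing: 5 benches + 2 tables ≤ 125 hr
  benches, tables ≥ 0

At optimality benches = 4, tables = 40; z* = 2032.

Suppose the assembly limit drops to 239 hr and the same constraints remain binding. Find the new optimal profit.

Binding: varnish and assembly. Non-binding: carpentry (14 unused), finishing (25 unused).
Since carpentry, finishing are not tight, their duals are 0.
From A_Bᵀ y = c: 4·y_varnish + 1·y_assembly = 28; 4·y_varnish + 6·y_assembly = 48.
This yields shadow prices y_varnish = 6, y_assembly = 4.
Δz = y_assembly·Δb = 4 × (-5) = -20, so new z* = 2032 − 20 = 2012.

2012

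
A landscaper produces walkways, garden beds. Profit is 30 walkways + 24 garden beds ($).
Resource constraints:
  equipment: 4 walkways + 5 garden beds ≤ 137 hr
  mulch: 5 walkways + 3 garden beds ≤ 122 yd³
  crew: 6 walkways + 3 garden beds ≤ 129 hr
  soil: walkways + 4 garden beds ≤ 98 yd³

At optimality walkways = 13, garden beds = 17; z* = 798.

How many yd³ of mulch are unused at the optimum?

mulch used = 5·13 + 3·17 = 116; slack = 122 − 116 = 6.

6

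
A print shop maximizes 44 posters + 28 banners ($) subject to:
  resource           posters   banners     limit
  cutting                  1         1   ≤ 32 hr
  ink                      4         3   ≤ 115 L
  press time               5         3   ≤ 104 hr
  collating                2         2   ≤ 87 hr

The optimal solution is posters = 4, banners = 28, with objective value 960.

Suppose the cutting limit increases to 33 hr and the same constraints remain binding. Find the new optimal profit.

Check each constraint at x*: cutting 32/32 (tight); ink 100/115 (slack 15); press time 104/104 (tight); collating 64/87 (slack 23).
Slack constraints have shadow price 0 (complementary slackness).
From A_Bᵀ y = c: 1·y_cutting + 5·y_press time = 44; 1·y_cutting + 3·y_press time = 28.
Solving: y_cutting = 4, y_press time = 8.
Δz = y_cutting·Δb = 4 × (1) = 4, so new z* = 960 + 4 = 964.

964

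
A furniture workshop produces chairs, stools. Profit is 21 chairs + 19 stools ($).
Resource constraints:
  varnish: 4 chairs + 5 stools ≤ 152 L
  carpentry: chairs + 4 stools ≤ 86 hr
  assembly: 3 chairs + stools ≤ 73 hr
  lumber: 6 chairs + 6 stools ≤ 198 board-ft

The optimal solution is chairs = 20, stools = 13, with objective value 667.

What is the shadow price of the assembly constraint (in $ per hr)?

1

Check each constraint at x*: varnish 145/152 (slack 7); carpentry 72/86 (slack 14); assembly 73/73 (tight); lumber 198/198 (tight).
By complementary slackness, y = 0 for the non-binding constraints.
The binding rows give the dual system: 3·y_assembly + 6·y_lumber = 21 and 1·y_assembly + 6·y_lumber = 19.
→ y_assembly = 1 and y_lumber = 3.
Shadow price of assembly = 1.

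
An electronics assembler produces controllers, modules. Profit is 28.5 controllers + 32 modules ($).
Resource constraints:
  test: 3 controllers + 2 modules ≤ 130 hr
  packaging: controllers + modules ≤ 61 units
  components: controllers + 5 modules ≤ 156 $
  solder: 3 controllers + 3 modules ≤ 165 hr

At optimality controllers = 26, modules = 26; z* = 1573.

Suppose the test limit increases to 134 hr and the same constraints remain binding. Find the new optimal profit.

Binding: test and components. Non-binding: packaging (9 unused), solder (9 unused).
Since packaging, solder are not tight, their duals are 0.
The binding rows give the dual system: 3·y_test + 1·y_components = 28.5 and 2·y_test + 5·y_components = 32.
Solving: y_test = 8.5, y_components = 3.
Δz = y_test·Δb = 8.5 × (4) = 34, so new z* = 1573 + 34 = 1607.

1607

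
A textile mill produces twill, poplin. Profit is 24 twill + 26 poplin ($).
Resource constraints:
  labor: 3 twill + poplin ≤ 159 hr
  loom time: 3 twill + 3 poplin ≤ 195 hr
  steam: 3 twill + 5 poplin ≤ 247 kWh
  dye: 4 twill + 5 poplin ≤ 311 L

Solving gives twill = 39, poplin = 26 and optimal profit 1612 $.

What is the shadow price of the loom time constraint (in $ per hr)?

At the optimum: labor uses 143 of 159 (slack = 16); loom time uses 195 of 195 (binding); steam uses 247 of 247 (binding); dye uses 286 of 311 (slack = 25).
Since labor, dye are not tight, their duals are 0.
From A_Bᵀ y = c: 3·y_loom time + 3·y_steam = 24; 3·y_loom time + 5·y_steam = 26.
→ y_loom time = 7 and y_steam = 1.
Shadow price of loom time = 7.

7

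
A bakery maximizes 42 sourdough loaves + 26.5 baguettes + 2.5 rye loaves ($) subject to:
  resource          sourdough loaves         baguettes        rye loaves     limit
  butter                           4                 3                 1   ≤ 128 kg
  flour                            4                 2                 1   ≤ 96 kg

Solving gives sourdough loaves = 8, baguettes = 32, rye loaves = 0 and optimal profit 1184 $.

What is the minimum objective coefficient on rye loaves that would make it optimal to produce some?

At the optimum: butter uses 128 of 128 (binding); flour uses 96 of 96 (binding).
From A_Bᵀ y = c: 4·y_butter + 4·y_flour = 42; 3·y_butter + 2·y_flour = 26.5.
→ y_butter = 5.5 and y_flour = 5.
rye loaves enters the basis when its profit ≥ yᵀa₃ = 5.5·1 + 5·1 = 10.5.

10.5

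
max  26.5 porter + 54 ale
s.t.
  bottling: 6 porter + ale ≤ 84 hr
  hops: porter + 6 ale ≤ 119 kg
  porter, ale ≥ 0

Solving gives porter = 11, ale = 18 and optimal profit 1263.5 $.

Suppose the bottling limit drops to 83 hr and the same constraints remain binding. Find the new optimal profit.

1260.5

Both bottling and hops are binding at x*.
The binding rows give the dual system: 6·y_bottling + 1·y_hops = 26.5 and 1·y_bottling + 6·y_hops = 54.
→ y_bottling = 3 and y_hops = 8.5.
Δz = y_bottling·Δb = 3 × (-1) = -3, so new z* = 1263.5 − 3 = 1260.5.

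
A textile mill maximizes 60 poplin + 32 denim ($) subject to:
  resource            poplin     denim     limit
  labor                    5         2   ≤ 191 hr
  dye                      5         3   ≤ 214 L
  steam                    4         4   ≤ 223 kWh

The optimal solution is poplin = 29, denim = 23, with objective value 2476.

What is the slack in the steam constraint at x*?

steam used = 4·29 + 4·23 = 208; slack = 223 − 208 = 15.

15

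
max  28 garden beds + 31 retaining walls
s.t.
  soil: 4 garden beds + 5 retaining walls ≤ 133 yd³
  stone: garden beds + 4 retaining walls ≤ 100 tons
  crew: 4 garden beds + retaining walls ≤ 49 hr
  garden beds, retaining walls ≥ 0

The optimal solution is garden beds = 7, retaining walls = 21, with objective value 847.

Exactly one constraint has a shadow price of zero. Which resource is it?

soil: 133/133 (binding)
stone: 91/100 (slack 9)
crew: 49/49 (binding)
By complementary slackness, a constraint with positive slack has shadow price 0 → stone.

stone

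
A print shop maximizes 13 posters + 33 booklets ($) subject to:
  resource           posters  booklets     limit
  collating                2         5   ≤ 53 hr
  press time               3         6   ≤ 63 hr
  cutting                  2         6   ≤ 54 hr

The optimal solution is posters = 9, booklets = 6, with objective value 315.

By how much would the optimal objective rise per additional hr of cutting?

3.5

Check each constraint at x*: collating 48/53 (slack 5); press time 63/63 (tight); cutting 54/54 (tight).
Since collating is not tight, its dual is 0.
Dual feasibility on the basic columns requires 3·y_press time + 2·y_cutting = 13, 6·y_press time + 6·y_cutting = 33.
This yields shadow prices y_press time = 2, y_cutting = 3.5.
Shadow price of cutting = 3.5.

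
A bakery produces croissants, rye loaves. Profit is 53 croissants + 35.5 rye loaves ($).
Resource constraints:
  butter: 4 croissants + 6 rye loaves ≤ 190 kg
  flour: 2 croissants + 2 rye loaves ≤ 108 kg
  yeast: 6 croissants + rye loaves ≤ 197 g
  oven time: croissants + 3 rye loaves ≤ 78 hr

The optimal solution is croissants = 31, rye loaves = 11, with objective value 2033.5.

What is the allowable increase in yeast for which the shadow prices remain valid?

Binding constraints: butter, yeast. The basis is B = [[4,6],[6,1]] with det -32.
Per unit increase in yeast, x* moves by d = (0.1875, -0.125).
The basis stays optimal until rye loaves reaches 0; allowable increase = 88 g.

88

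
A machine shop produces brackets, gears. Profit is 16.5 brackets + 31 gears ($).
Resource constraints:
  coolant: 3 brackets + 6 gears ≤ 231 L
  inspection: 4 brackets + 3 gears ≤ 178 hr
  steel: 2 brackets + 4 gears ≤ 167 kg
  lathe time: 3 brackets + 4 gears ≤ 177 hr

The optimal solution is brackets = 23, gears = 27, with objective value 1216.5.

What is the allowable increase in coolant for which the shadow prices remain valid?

19.5

Binding constraints: coolant, lathe time. The basis is B = [[3,6],[3,4]] with det -6.
Per unit increase in coolant, x* moves by d = (-0.6667, 0.5).
The basis stays optimal until steel becomes binding; allowable increase = 19.5 L.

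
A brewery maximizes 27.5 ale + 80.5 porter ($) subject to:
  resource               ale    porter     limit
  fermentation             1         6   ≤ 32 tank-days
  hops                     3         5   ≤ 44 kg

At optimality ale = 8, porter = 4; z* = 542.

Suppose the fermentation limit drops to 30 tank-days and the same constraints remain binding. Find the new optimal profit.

Both fermentation and hops are binding at x*.
From A_Bᵀ y = c: 1·y_fermentation + 3·y_hops = 27.5; 6·y_fermentation + 5·y_hops = 80.5.
Solving: y_fermentation = 8, y_hops = 6.5.
Δz = y_fermentation·Δb = 8 × (-2) = -16, so new z* = 542 − 16 = 526.

526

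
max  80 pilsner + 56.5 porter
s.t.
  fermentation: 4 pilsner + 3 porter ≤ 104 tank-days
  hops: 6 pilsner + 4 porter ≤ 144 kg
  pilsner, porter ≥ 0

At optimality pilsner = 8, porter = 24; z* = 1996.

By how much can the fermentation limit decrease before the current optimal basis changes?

Binding constraints: fermentation, hops. The basis is B = [[4,3],[6,4]] with det -2.
Per unit decrease in fermentation, x* moves by d = (2, -3).
The basis stays optimal until porter reaches 0; allowable decrease = 8 tank-days.

8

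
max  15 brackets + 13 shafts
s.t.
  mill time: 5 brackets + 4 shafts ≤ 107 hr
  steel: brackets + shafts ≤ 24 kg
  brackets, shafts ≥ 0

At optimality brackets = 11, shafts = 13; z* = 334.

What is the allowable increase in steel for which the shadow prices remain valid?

Binding constraints: mill time, steel. The basis is B = [[5,4],[1,1]] with det 1.
Per unit increase in steel, x* moves by d = (-4, 5).
The basis stays optimal until brackets reaches 0; allowable increase = 2.75 kg.

2.75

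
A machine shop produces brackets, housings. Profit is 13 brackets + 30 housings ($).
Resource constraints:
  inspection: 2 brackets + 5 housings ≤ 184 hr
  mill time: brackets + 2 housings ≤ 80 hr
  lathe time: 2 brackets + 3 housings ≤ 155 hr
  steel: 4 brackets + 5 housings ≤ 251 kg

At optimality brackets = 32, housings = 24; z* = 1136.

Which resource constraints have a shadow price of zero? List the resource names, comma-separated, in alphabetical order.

inspection: 184/184 (binding)
mill time: 80/80 (binding)
lathe time: 136/155 (slack 19)
steel: 248/251 (slack 3)
By complementary slackness, a constraint with positive slack has shadow price 0 → lathe time, steel.

lathe time, steel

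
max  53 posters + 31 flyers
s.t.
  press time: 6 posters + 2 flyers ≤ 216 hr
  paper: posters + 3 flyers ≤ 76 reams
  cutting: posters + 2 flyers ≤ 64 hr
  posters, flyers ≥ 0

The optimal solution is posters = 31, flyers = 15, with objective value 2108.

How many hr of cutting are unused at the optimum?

cutting used = 1·31 + 2·15 = 61; slack = 64 − 61 = 3.

3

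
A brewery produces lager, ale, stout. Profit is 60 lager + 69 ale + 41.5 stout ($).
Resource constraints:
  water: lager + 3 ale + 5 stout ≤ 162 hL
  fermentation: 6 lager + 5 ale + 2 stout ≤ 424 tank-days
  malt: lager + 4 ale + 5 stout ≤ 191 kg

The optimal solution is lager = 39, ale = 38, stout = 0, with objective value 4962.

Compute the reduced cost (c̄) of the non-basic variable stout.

-6.5

Check each constraint at x*: water 153/162 (slack 9); fermentation 424/424 (tight); malt 191/191 (tight).
Slack constraints have shadow price 0 (complementary slackness).
The binding rows give the dual system: 6·y_fermentation + 1·y_malt = 60 and 5·y_fermentation + 4·y_malt = 69.
→ y_fermentation = 9 and y_malt = 6.
Reduced cost of stout: c₃ − yᵀa₃ = 41.5 − (9·2 + 6·5) = 41.5 − 48 = -6.5.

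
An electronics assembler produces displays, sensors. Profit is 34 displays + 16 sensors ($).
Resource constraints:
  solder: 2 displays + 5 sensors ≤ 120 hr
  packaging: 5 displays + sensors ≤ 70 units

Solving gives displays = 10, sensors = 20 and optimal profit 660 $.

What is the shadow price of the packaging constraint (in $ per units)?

6

Check each constraint at x*: solder 120/120 (tight); packaging 70/70 (tight).
Dual feasibility on the basic columns requires 2·y_solder + 5·y_packaging = 34, 5·y_solder + 1·y_packaging = 16.
This yields shadow prices y_solder = 2, y_packaging = 6.
Shadow price of packaging = 6.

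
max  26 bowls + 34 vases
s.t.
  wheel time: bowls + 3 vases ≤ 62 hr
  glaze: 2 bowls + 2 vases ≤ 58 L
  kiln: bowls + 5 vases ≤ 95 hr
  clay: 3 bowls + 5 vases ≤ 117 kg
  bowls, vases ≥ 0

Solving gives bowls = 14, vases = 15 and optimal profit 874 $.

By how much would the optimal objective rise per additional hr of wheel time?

Binding: glaze and clay. Non-binding: wheel time (3 unused), kiln (6 unused).
Slack constraints have shadow price 0 (complementary slackness).
Dual feasibility on the basic columns requires 2·y_glaze + 3·y_clay = 26, 2·y_glaze + 5·y_clay = 34.
Solving: y_glaze = 7, y_clay = 4.
Shadow price of wheel time = 0.

0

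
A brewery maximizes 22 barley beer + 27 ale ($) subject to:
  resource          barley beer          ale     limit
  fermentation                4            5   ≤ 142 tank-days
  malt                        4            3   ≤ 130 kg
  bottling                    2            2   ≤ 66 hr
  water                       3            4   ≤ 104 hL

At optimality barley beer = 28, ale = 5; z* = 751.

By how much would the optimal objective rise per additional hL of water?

Check each constraint at x*: fermentation 137/142 (slack 5); malt 127/130 (slack 3); bottling 66/66 (tight); water 104/104 (tight).
By complementary slackness, y = 0 for the non-binding constraints.
Dual feasibility on the basic columns requires 2·y_bottling + 3·y_water = 22, 2·y_bottling + 4·y_water = 27.
→ y_bottling = 3.5 and y_water = 5.
Shadow price of water = 5.

5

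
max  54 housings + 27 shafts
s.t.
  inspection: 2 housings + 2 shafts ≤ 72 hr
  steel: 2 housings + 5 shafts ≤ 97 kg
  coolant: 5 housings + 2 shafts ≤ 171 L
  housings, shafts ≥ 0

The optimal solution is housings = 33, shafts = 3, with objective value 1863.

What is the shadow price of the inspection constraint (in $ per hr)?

4.5

Binding: inspection and coolant. Non-binding: steel (16 unused).
Slack constraints have shadow price 0 (complementary slackness).
From A_Bᵀ y = c: 2·y_inspection + 5·y_coolant = 54; 2·y_inspection + 2·y_coolant = 27.
→ y_inspection = 4.5 and y_coolant = 9.
Shadow price of inspection = 4.5.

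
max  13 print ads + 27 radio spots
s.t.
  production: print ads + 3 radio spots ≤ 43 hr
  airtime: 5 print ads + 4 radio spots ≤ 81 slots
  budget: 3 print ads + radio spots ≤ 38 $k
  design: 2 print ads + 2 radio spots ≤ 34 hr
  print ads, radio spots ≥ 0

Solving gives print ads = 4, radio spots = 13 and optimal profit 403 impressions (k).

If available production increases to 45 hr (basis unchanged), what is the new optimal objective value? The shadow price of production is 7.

417

Δb = 2, so new z* = 403 + (7)·(2) = 403 + 14 = 417.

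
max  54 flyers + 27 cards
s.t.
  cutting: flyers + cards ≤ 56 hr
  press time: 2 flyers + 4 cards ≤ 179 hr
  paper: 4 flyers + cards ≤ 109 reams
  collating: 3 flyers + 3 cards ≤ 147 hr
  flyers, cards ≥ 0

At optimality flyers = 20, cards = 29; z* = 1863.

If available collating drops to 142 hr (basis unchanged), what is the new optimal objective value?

1833

Check each constraint at x*: cutting 49/56 (slack 7); press time 156/179 (slack 23); paper 109/109 (tight); collating 147/147 (tight).
Slack constraints have shadow price 0 (complementary slackness).
The binding rows give the dual system: 4·y_paper + 3·y_collating = 54 and 1·y_paper + 3·y_collating = 27.
→ y_paper = 9 and y_collating = 6.
Δz = y_collating·Δb = 6 × (-5) = -30, so new z* = 1863 − 30 = 1833.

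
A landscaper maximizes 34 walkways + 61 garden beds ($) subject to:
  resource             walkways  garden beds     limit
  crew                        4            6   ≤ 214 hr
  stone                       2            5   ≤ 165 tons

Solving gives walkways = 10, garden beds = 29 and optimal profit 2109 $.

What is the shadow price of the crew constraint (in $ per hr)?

Check each constraint at x*: crew 214/214 (tight); stone 165/165 (tight).
From A_Bᵀ y = c: 4·y_crew + 2·y_stone = 34; 6·y_crew + 5·y_stone = 61.
Solving: y_crew = 6, y_stone = 5.
Shadow price of crew = 6.

6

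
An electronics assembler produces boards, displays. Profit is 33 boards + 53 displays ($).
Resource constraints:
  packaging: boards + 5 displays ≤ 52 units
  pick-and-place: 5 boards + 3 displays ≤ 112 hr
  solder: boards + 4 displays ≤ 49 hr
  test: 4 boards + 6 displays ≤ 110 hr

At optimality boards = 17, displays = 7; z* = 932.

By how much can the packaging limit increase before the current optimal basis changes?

Binding constraints: packaging, test. The basis is B = [[1,5],[4,6]] with det -14.
Per unit increase in packaging, x* moves by d = (-0.4286, 0.2857).
The basis stays optimal until solder becomes binding; allowable increase = 5.6 units.

5.6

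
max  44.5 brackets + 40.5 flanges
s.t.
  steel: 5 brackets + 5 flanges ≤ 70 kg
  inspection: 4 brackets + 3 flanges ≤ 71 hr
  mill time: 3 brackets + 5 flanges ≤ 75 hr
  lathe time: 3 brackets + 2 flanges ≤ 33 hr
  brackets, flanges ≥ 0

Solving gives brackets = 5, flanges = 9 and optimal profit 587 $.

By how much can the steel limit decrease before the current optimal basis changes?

15

Binding constraints: steel, lathe time. The basis is B = [[5,5],[3,2]] with det -5.
Per unit decrease in steel, x* moves by d = (0.4, -0.6).
The basis stays optimal until flanges reaches 0; allowable decrease = 15 kg.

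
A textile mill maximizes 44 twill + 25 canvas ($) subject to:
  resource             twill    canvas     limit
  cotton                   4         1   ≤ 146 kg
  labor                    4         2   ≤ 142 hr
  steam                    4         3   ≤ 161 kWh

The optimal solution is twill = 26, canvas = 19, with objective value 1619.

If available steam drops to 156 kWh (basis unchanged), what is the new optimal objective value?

Check each constraint at x*: cotton 123/146 (slack 23); labor 142/142 (tight); steam 161/161 (tight).
Slack constraints have shadow price 0 (complementary slackness).
Dual feasibility on the basic columns requires 4·y_labor + 4·y_steam = 44, 2·y_labor + 3·y_steam = 25.
This yields shadow prices y_labor = 8, y_steam = 3.
Δz = y_steam·Δb = 3 × (-5) = -15, so new z* = 1619 − 15 = 1604.

1604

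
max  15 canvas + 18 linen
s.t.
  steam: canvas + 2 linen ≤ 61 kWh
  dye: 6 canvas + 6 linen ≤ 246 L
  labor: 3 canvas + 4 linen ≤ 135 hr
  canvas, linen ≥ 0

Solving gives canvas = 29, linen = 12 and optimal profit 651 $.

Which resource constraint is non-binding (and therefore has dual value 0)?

steam

steam: 53/61 (slack 8)
dye: 246/246 (binding)
labor: 135/135 (binding)
By complementary slackness, a constraint with positive slack has shadow price 0 → steam.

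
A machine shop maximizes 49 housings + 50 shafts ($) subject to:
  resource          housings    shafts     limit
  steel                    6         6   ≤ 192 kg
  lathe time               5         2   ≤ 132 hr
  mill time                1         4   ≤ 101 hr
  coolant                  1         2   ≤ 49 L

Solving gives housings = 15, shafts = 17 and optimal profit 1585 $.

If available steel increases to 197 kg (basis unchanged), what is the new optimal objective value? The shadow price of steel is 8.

Δb = 5, so new z* = 1585 + (8)·(5) = 1585 + 40 = 1625.

1625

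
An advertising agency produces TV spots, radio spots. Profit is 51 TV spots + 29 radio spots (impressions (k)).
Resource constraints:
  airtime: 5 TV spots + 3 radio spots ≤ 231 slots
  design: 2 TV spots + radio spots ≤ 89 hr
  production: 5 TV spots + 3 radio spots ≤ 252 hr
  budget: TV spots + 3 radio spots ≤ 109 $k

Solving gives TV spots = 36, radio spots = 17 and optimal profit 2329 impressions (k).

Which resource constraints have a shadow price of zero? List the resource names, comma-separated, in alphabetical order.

budget, production

airtime: 231/231 (binding)
design: 89/89 (binding)
production: 231/252 (slack 21)
budget: 87/109 (slack 22)
By complementary slackness, a constraint with positive slack has shadow price 0 → budget, production.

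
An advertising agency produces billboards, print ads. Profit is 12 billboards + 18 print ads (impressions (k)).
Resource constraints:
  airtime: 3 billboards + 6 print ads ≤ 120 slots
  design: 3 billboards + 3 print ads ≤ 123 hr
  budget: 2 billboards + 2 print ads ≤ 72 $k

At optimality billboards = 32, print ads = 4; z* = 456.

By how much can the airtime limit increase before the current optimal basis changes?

96

Binding constraints: airtime, budget. The basis is B = [[3,6],[2,2]] with det -6.
Per unit increase in airtime, x* moves by d = (-0.3333, 0.3333).
The basis stays optimal until billboards reaches 0; allowable increase = 96 slots.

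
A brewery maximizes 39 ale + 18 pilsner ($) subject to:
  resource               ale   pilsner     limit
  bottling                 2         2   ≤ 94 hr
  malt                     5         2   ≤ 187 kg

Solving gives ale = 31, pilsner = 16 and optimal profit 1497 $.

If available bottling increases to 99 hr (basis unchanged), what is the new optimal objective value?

1507

At the optimum: bottling uses 94 of 94 (binding); malt uses 187 of 187 (binding).
From A_Bᵀ y = c: 2·y_bottling + 5·y_malt = 39; 2·y_bottling + 2·y_malt = 18.
This yields shadow prices y_bottling = 2, y_malt = 7.
Δz = y_bottling·Δb = 2 × (5) = 10, so new z* = 1497 + 10 = 1507.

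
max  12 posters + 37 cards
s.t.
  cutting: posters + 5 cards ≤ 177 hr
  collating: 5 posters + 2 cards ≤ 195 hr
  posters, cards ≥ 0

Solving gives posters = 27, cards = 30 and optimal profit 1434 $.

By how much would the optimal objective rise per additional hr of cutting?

Both cutting and collating are binding at x*.
Dual feasibility on the basic columns requires 1·y_cutting + 5·y_collating = 12, 5·y_cutting + 2·y_collating = 37.
Solving: y_cutting = 7, y_collating = 1.
Shadow price of cutting = 7.

7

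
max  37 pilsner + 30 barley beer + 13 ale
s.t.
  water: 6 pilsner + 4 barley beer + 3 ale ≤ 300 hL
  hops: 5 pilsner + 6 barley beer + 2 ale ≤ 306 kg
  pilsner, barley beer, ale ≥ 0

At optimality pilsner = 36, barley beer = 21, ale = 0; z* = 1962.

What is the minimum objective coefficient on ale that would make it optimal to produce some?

Both water and hops are binding at x*.
Dual feasibility on the basic columns requires 6·y_water + 5·y_hops = 37, 4·y_water + 6·y_hops = 30.
→ y_water = 4.5 and y_hops = 2.
ale enters the basis when its profit ≥ yᵀa₃ = 4.5·3 + 2·2 = 17.5.

17.5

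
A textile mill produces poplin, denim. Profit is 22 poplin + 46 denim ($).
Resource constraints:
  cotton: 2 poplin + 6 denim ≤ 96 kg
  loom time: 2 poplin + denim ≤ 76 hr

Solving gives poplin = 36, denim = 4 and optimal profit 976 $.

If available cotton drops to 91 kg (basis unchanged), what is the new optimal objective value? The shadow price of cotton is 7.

941

Δb = -5, so new z* = 976 + (7)·(-5) = 976 − 35 = 941.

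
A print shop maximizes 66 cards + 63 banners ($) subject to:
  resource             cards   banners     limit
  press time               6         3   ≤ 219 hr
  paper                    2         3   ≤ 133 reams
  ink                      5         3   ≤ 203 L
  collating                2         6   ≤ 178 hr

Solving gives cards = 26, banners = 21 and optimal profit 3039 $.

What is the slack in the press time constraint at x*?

0

press time used = 6·26 + 3·21 = 219; slack = 219 − 219 = 0.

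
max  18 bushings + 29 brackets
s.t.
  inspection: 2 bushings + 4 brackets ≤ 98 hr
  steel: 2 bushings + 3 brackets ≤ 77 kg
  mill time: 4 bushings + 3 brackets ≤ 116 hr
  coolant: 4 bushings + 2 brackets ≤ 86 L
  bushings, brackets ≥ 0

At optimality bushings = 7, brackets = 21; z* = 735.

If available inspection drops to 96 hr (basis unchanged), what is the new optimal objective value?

Check each constraint at x*: inspection 98/98 (tight); steel 77/77 (tight); mill time 91/116 (slack 25); coolant 70/86 (slack 16).
By complementary slackness, y = 0 for the non-binding constraints.
Dual feasibility on the basic columns requires 2·y_inspection + 2·y_steel = 18, 4·y_inspection + 3·y_steel = 29.
This yields shadow prices y_inspection = 2, y_steel = 7.
Δz = y_inspection·Δb = 2 × (-2) = -4, so new z* = 735 − 4 = 731.

731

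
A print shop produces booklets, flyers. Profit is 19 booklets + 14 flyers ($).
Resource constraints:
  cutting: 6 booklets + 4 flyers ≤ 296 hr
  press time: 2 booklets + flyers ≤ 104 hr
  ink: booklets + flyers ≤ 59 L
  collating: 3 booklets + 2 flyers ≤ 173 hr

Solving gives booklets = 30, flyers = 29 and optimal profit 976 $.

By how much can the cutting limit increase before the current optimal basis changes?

30

Binding constraints: cutting, ink. The basis is B = [[6,4],[1,1]] with det 2.
Per unit increase in cutting, x* moves by d = (0.5, -0.5).
The basis stays optimal until press time becomes binding; allowable increase = 30 hr.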